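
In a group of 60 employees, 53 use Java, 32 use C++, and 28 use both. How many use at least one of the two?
|A∪B| = |A| + |B| - |A∩B| = 53 + 32 - 28 = 57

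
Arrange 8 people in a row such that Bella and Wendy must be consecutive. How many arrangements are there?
Treat the 2 as one block: (8-2+1)! × 2! = 5040 × 2 = 10080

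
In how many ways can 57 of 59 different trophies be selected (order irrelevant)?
C(59,57) = 59!/(57!×2!) = 1711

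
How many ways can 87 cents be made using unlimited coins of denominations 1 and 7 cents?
Coefficient of x^87 in 1/(1-x^1) · 1/(1-x^7). Use j coins of 7 for j = 0..⌊87/7⌋ = 12, the rest in 1s: 12 + 1 = 13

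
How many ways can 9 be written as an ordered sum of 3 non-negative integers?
C(9+3-1, 3-1) = C(11, 2) = 55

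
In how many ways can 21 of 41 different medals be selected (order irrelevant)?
C(41,21) = 41!/(21!×20!) = 269128937220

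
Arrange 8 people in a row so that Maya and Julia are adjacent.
Treat as block: (8-1)! × 2! = 5040 × 2 = 10080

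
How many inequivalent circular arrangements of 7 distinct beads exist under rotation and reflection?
(7-1)!/2 = 720/2 = 360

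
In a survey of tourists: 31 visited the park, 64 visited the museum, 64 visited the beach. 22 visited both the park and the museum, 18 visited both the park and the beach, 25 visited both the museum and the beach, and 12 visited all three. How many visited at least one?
|A∪B∪C| = 31+64+64-22-18-25+12 = 106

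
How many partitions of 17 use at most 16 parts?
By conjugation, equals partitions of 17 into parts ≤ 16. Let r_j(i) = number of partitions of i into parts ≤ j, for i = 0..17. r_1(i) = 1 for all i; r_j(i) = r_{j-1}(i) + r_j(i-j). Rows j = 2..16: ≤2: 1 1 2 2 3 3 4 4 5 5 6 6 7 7 8 8 9 9; ≤3: 1 1 2 3 4 5 7 8 10 12 14 16 19 21 24 27 30 33; ≤4: 1 1 2 3 5 6 9 11 15 18 23 27 34 39 47 54 64 72; ≤5: 1 1 2 3 5 7 10 13 18 23 30 37 47 57 70 84 101 119; ≤6: 1 1 2 3 5 7 11 14 20 26 35 44 58 71 90 110 136 163; ≤7: 1 1 2 3 5 7 11 15 21 28 38 49 65 82 105 131 164 201; ≤8: 1 1 2 3 5 7 11 15 22 29 40 52 70 89 116 146 186 230; ≤9: 1 1 2 3 5 7 11 15 22 30 41 54 73 94 123 157 201 252; ≤10: 1 1 2 3 5 7 11 15 22 30 42 55 75 97 128 164 212 267; ≤11: 1 1 2 3 5 7 11 15 22 30 42 56 76 99 131 169 219 278; ≤12: 1 1 2 3 5 7 11 15 22 30 42 56 77 100 133 172 224 285; ≤13: 1 1 2 3 5 7 11 15 22 30 42 56 77 101 134 174 227 290; ≤14: 1 1 2 3 5 7 11 15 22 30 42 56 77 101 135 175 229 293; ≤15: 1 1 2 3 5 7 11 15 22 30 42 56 77 101 135 176 230 295; ≤16: 1 1 2 3 5 7 11 15 22 30 42 56 77 101 135 176 231 296. r_16(17) = 296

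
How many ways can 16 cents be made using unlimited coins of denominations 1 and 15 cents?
Coefficient of x^16 in 1/(1-x^1) · 1/(1-x^15). Use j coins of 15 for j = 0..⌊16/15⌋ = 1, the rest in 1s: 1 + 1 = 2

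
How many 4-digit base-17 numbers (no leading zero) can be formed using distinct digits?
First digit: 16 choices (nonzero). Then descending: 16 × 16 × 15 × 14 = 53760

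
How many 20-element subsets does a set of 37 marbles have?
C(37,20) = 37!/(20!×17!) = 15905368710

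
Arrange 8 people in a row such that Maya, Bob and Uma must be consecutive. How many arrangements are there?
Treat the 3 as one block: (8-3+1)! × 3! = 720 × 6 = 4320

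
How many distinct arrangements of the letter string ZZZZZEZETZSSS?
13! / (7! × 2! × 1! × 3!) = 102960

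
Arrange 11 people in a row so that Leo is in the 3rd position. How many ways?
Fix one position: (11-1)! = 3628800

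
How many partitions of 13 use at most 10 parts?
By conjugation, equals partitions of 13 into parts ≤ 10. Let r_j(i) = number of partitions of i into parts ≤ j, for i = 0..13. r_1(i) = 1 for all i; r_j(i) = r_{j-1}(i) + r_j(i-j). Rows j = 2..10: ≤2: 1 1 2 2 3 3 4 4 5 5 6 6 7 7; ≤3: 1 1 2 3 4 5 7 8 10 12 14 16 19 21; ≤4: 1 1 2 3 5 6 9 11 15 18 23 27 34 39; ≤5: 1 1 2 3 5 7 10 13 18 23 30 37 47 57; ≤6: 1 1 2 3 5 7 11 14 20 26 35 44 58 71; ≤7: 1 1 2 3 5 7 11 15 21 28 38 49 65 82; ≤8: 1 1 2 3 5 7 11 15 22 29 40 52 70 89; ≤9: 1 1 2 3 5 7 11 15 22 30 41 54 73 94; ≤10: 1 1 2 3 5 7 11 15 22 30 42 55 75 97. r_10(13) = 97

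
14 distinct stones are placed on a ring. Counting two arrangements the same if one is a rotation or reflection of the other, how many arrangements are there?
(14-1)!/2 = 6227020800/2 = 3113510400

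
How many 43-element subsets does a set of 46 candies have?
C(46,43) = 46!/(43!×3!) = 15180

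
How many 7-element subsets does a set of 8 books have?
C(8,7) = 8!/(7!×1!) = 8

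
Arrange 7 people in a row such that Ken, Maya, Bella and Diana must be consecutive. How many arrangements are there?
Treat the 4 as one block: (7-4+1)! × 4! = 24 × 24 = 576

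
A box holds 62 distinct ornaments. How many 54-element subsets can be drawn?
C(62,54) = 62!/(54!×8!) = 3381098545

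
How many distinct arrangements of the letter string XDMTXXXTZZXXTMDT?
16! / (2! × 2! × 4! × 6! × 2!) = 151351200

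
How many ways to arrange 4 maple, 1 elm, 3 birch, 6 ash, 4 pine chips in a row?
18! / (4! × 1! × 3! × 6! × 4!) = 2572970400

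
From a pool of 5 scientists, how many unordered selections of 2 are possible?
C(5,2) = 5!/(2!×3!) = 10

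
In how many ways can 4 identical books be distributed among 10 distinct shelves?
C(4+10-1, 10-1) = C(13, 9) = 715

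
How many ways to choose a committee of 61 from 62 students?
C(62,61) = 62!/(61!×1!) = 62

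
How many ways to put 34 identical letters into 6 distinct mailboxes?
C(34+6-1, 6-1) = C(39, 5) = 575757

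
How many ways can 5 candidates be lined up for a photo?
5! = 120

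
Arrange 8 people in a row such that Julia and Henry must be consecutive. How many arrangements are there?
Treat the 2 as one block: (8-2+1)! × 2! = 5040 × 2 = 10080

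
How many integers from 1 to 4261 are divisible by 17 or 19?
⌊4261/17⌋ + ⌊4261/19⌋ - ⌊4261/323⌋ = 250 + 224 - 13 = 461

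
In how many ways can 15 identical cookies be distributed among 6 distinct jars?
C(15+6-1, 6-1) = C(20, 5) = 15504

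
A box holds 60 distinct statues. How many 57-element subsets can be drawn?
C(60,57) = 60!/(57!×3!) = 34220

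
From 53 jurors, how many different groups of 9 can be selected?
C(53,9) = 53!/(9!×44!) = 4431613550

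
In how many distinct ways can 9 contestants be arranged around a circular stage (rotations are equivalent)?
Circular: fix one position, arrange the rest. (9-1)! = 40320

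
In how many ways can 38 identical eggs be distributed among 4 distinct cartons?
C(38+4-1, 4-1) = C(41, 3) = 10660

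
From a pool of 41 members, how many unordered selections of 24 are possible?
C(41,24) = 41!/(24!×17!) = 151584480450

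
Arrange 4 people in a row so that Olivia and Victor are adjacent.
Treat as block: (4-1)! × 2! = 6 × 2 = 12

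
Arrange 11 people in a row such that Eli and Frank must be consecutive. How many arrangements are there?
Treat the 2 as one block: (11-2+1)! × 2! = 3628800 × 2 = 7257600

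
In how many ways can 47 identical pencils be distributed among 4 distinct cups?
C(47+4-1, 4-1) = C(50, 3) = 19600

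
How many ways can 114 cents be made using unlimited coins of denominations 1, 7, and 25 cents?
Coefficient of x^114 in 1/(1-x^1) · 1/(1-x^7) · 1/(1-x^25). Case on j = number of 25-cent coins (j = 0..4); remainder r = 114 - 25j is made from {1,7} in ⌊r/7⌋+1 ways. r = 114, 89, 64, 39, 14 → 17 + 13 + 10 + 6 + 3 = 49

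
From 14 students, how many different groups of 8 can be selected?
C(14,8) = 14!/(8!×6!) = 3003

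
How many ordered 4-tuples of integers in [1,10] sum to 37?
Coefficient of x^37 in (x + x² + ... + x^10)^4. By inclusion-exclusion on dice exceeding 10: Σ_j (-1)^j C(4,j)·C(37-1-10j, 3) = C(4,0)·C(36,3) - C(4,1)·C(26,3) + C(4,2)·C(16,3) - C(4,3)·C(6,3) = 1·7140 - 4·2600 + 6·560 - 4·20 = 20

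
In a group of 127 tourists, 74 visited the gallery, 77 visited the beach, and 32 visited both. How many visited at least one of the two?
|A∪B| = |A| + |B| - |A∩B| = 74 + 77 - 32 = 119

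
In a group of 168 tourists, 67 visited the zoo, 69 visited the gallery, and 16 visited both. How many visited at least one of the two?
|A∪B| = |A| + |B| - |A∩B| = 67 + 69 - 16 = 120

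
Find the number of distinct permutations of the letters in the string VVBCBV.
6! / (1! × 3! × 2!) = 60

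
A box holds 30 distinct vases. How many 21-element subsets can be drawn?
C(30,21) = 30!/(21!×9!) = 14307150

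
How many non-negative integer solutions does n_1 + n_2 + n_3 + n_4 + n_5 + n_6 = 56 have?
C(56+6-1, 6-1) = C(61, 5) = 5949147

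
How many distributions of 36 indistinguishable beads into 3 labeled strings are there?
C(36+3-1, 3-1) = C(38, 2) = 703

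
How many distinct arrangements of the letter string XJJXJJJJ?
8! / (2! × 6!) = 28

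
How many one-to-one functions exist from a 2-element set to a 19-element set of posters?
P(19,2) = 19!/(19-2)! = 342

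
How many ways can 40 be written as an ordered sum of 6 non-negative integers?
C(40+6-1, 6-1) = C(45, 5) = 1221759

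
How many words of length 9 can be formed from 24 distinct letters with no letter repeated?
P(24,9) = 24!/(24-9)! = 474467051520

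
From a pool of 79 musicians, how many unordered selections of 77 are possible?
C(79,77) = 79!/(77!×2!) = 3081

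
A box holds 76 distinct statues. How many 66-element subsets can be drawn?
C(76,66) = 76!/(66!×10!) = 954526728530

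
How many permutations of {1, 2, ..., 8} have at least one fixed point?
Complement of the derangements. !8 = Σ_{j=0}^{8} (-1)^j·8!/j! = 40320 - 40320 + 20160 - 6720 + 1680 - 336 + 56 - 8 + 1 = 14833. 8! - !8 = 40320 - 14833 = 25487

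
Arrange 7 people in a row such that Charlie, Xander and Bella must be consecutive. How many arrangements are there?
Treat the 3 as one block: (7-3+1)! × 3! = 120 × 6 = 720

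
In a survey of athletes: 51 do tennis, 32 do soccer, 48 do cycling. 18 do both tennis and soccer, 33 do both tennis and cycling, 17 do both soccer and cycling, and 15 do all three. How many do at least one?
|A∪B∪C| = 51+32+48-18-33-17+15 = 78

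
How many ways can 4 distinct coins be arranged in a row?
4! = 24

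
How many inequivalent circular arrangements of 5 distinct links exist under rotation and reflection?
(5-1)!/2 = 24/2 = 12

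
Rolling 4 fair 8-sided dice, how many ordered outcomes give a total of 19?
Coefficient of x^19 in (x + x² + ... + x^8)^4. By inclusion-exclusion on dice exceeding 8: Σ_j (-1)^j C(4,j)·C(19-1-8j, 3) = C(4,0)·C(18,3) - C(4,1)·C(10,3) = 1·816 - 4·120 = 336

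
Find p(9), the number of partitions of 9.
Pentagonal recurrence p(n) = p(n-1) + p(n-2) - p(n-5) - p(n-7) + p(n-12) + p(n-15) - ... gives p(0..8) = 1, 1, 2, 3, 5, 7, 11, 15, 22. p(9) = p(8) + p(7) - p(4) - p(2) = 22 + 15 - 5 - 2 = 30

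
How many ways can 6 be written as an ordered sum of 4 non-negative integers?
C(6+4-1, 4-1) = C(9, 3) = 84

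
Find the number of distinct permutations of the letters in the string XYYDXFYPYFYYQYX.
15! / (2! × 1! × 7! × 1! × 1! × 3!) = 21621600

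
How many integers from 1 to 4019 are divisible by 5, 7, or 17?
⌊4019/5⌋+⌊4019/7⌋+⌊4019/17⌋ - ⌊4019/35⌋-⌊4019/85⌋-⌊4019/119⌋ + ⌊4019/595⌋ = 803+574+236 - 114-47-33 + 6 = 1425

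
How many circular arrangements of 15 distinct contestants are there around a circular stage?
Circular: fix one position, arrange the rest. (15-1)! = 87178291200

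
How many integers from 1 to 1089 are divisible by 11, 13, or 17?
⌊1089/11⌋+⌊1089/13⌋+⌊1089/17⌋ - ⌊1089/143⌋-⌊1089/187⌋-⌊1089/221⌋ + ⌊1089/2431⌋ = 99+83+64 - 7-5-4 + 0 = 230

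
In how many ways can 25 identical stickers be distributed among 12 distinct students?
C(25+12-1, 12-1) = C(36, 11) = 600805296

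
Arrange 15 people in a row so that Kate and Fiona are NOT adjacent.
Total - adjacent = 15! - (15-1)!×2 = 1307674368000 - 174356582400 = 1133317785600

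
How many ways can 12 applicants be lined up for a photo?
12! = 479001600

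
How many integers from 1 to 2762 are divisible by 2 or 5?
⌊2762/2⌋ + ⌊2762/5⌋ - ⌊2762/10⌋ = 1381 + 552 - 276 = 1657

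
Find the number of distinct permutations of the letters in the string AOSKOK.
6! / (2! × 2! × 1! × 1!) = 180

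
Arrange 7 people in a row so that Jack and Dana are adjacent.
Treat as block: (7-1)! × 2! = 720 × 2 = 1440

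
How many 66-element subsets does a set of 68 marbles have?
C(68,66) = 68!/(66!×2!) = 2278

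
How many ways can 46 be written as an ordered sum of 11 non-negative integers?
C(46+11-1, 11-1) = C(56, 10) = 35607051480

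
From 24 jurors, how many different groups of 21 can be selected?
C(24,21) = 24!/(21!×3!) = 2024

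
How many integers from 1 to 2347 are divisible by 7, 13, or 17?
⌊2347/7⌋+⌊2347/13⌋+⌊2347/17⌋ - ⌊2347/91⌋-⌊2347/119⌋-⌊2347/221⌋ + ⌊2347/1547⌋ = 335+180+138 - 25-19-10 + 1 = 600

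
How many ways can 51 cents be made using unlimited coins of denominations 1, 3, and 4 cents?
Coefficient of x^51 in 1/(1-x^1) · 1/(1-x^3) · 1/(1-x^4). Case on j = number of 4-cent coins (j = 0..12); remainder r = 51 - 4j is made from {1,3} in ⌊r/3⌋+1 ways. r = 51, 47, 43, 39, 35, 31, 27, 23, 19, 15, 11, 7, 3 → 18 + 16 + 15 + 14 + 12 + 11 + 10 + 8 + 7 + 6 + 4 + 3 + 2 = 126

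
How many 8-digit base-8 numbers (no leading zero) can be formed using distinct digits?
First digit: 7 choices (nonzero). Then descending: 7 × 7 × 6 × 5 × 4 × 3 × 2 × 1 = 35280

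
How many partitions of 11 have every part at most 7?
Let r_j(i) = number of partitions of i into parts ≤ j, for i = 0..11. r_1(i) = 1 for all i; r_j(i) = r_{j-1}(i) + r_j(i-j). Rows j = 2..7: ≤2: 1 1 2 2 3 3 4 4 5 5 6 6; ≤3: 1 1 2 3 4 5 7 8 10 12 14 16; ≤4: 1 1 2 3 5 6 9 11 15 18 23 27; ≤5: 1 1 2 3 5 7 10 13 18 23 30 37; ≤6: 1 1 2 3 5 7 11 14 20 26 35 44; ≤7: 1 1 2 3 5 7 11 15 21 28 38 49. r_7(11) = 49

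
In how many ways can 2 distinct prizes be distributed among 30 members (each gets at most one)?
P(30,2) = 30!/(30-2)! = 870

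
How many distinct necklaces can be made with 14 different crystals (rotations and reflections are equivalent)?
(14-1)!/2 = 6227020800/2 = 3113510400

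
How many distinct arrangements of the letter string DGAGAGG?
7! / (4! × 1! × 2!) = 105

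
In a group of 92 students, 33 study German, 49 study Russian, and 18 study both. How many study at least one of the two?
|A∪B| = |A| + |B| - |A∩B| = 33 + 49 - 18 = 64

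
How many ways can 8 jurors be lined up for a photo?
8! = 40320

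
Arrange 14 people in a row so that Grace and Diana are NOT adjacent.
Total - adjacent = 14! - (14-1)!×2 = 87178291200 - 12454041600 = 74724249600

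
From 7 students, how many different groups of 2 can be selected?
C(7,2) = 7!/(2!×5!) = 21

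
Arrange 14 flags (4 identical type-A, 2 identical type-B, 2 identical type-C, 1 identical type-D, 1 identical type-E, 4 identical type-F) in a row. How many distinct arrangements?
14! / (4! × 2! × 2! × 1! × 1! × 4!) = 37837800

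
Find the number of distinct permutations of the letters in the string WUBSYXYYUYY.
11! / (2! × 1! × 5! × 1! × 1! × 1!) = 166320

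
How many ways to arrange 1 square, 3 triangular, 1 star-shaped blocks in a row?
5! / (1! × 3! × 1!) = 20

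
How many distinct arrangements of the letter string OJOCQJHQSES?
11! / (2! × 1! × 2! × 2! × 1! × 2! × 1!) = 2494800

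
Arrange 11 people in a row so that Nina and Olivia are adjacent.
Treat as block: (11-1)! × 2! = 3628800 × 2 = 7257600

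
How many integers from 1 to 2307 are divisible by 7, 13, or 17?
⌊2307/7⌋+⌊2307/13⌋+⌊2307/17⌋ - ⌊2307/91⌋-⌊2307/119⌋-⌊2307/221⌋ + ⌊2307/1547⌋ = 329+177+135 - 25-19-10 + 1 = 588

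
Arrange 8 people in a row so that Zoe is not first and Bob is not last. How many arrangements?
By inclusion-exclusion: 8! - 2×(8-1)! + (8-2)! = 40320 - 10080 + 720 = 30960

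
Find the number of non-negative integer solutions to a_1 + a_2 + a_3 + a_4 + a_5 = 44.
C(44+5-1, 5-1) = C(48, 4) = 194580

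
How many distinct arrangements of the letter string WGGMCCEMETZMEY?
14! / (1! × 1! × 2! × 1! × 1! × 3! × 2! × 3!) = 605404800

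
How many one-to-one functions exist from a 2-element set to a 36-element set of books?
P(36,2) = 36!/(36-2)! = 1260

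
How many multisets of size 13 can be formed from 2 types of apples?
C(13+2-1, 2-1) = C(14, 1) = 14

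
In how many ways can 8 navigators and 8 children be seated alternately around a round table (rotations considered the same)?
Fix one of the navigators: (8-1)! ways for the remaining navigators, × 8! ways for the children = 5040 × 40320 = 203212800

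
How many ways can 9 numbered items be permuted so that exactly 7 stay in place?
Choose the 7 fixed points C(9,7) = 36, derange the rest: !2 = Σ_{j=0}^{2} (-1)^j·2!/j! = 2 - 2 + 1 = 1. Product = 36 × 1 = 36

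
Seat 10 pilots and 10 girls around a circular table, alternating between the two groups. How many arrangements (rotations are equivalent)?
Fix one of the pilots: (10-1)! ways for the remaining pilots, × 10! ways for the girls = 362880 × 3628800 = 1316818944000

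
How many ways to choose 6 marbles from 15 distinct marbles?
C(15,6) = 15!/(6!×9!) = 5005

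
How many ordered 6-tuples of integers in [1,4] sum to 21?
Coefficient of x^21 in (x + x² + ... + x^4)^6. By inclusion-exclusion on dice exceeding 4: Σ_j (-1)^j C(6,j)·C(21-1-4j, 5) = C(6,0)·C(20,5) - C(6,1)·C(16,5) + C(6,2)·C(12,5) - C(6,3)·C(8,5) = 1·15504 - 6·4368 + 15·792 - 20·56 = 56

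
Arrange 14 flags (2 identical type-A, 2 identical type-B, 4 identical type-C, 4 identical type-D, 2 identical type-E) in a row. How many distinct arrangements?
14! / (2! × 2! × 4! × 4! × 2!) = 18918900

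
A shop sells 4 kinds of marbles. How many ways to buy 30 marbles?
C(30+4-1, 4-1) = C(33, 3) = 5456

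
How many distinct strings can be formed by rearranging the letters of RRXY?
4! / (2! × 1! × 1!) = 12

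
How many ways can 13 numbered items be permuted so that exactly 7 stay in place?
Choose the 7 fixed points C(13,7) = 1716, derange the rest: !6 = Σ_{j=0}^{6} (-1)^j·6!/j! = 720 - 720 + 360 - 120 + 30 - 6 + 1 = 265. Product = 1716 × 265 = 454740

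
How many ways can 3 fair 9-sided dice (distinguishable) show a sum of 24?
Coefficient of x^24 in (x + x² + ... + x^9)^3. By inclusion-exclusion on dice exceeding 9: Σ_j (-1)^j C(3,j)·C(24-1-9j, 2) = C(3,0)·C(23,2) - C(3,1)·C(14,2) + C(3,2)·C(5,2) = 1·253 - 3·91 + 3·10 = 10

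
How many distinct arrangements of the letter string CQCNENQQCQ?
10! / (2! × 1! × 3! × 4!) = 12600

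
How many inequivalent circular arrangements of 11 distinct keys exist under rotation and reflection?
(11-1)!/2 = 3628800/2 = 1814400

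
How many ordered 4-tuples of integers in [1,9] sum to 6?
Coefficient of x^6 in (x + x² + ... + x^9)^4. By inclusion-exclusion on dice exceeding 9: Σ_j (-1)^j C(4,j)·C(6-1-9j, 3) = C(4,0)·C(5,3) = 1·10 = 10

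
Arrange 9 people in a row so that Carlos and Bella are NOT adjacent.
Total - adjacent = 9! - (9-1)!×2 = 362880 - 80640 = 282240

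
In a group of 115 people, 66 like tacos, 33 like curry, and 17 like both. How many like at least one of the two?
|A∪B| = |A| + |B| - |A∩B| = 66 + 33 - 17 = 82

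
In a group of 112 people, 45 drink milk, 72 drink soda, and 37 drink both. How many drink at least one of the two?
|A∪B| = |A| + |B| - |A∩B| = 45 + 72 - 37 = 80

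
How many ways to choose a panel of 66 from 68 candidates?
C(68,66) = 68!/(66!×2!) = 2278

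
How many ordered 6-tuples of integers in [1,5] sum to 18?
Coefficient of x^18 in (x + x² + ... + x^5)^6. By inclusion-exclusion on dice exceeding 5: Σ_j (-1)^j C(6,j)·C(18-1-5j, 5) = C(6,0)·C(17,5) - C(6,1)·C(12,5) + C(6,2)·C(7,5) = 1·6188 - 6·792 + 15·21 = 1751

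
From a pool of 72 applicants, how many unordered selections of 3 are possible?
C(72,3) = 72!/(3!×69!) = 59640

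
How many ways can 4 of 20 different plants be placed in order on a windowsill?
P(20,4) = 20!/(20-4)! = 116280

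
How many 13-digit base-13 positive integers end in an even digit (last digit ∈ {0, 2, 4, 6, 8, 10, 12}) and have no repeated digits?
Last∈{0,2,4,6,8,10,12}. Last=0: 479001600. Last nonzero: 6×11×P(11,11) = 2634508800. Total = 3113510400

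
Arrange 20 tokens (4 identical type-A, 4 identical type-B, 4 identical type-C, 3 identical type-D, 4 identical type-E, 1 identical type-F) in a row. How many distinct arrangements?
20! / (4! × 4! × 4! × 3! × 4! × 1!) = 1222160940000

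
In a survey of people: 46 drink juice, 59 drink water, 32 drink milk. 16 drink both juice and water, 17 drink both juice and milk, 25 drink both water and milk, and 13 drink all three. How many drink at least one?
|A∪B∪C| = 46+59+32-16-17-25+13 = 92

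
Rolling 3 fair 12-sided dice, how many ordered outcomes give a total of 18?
Coefficient of x^18 in (x + x² + ... + x^12)^3. By inclusion-exclusion on dice exceeding 12: Σ_j (-1)^j C(3,j)·C(18-1-12j, 2) = C(3,0)·C(17,2) - C(3,1)·C(5,2) = 1·136 - 3·10 = 106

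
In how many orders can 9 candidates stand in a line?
9! = 362880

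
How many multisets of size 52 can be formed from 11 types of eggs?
C(52+11-1, 11-1) = C(62, 10) = 107518933731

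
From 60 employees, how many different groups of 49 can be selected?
C(60,49) = 60!/(49!×11!) = 342700125300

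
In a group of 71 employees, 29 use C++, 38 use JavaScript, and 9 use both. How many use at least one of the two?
|A∪B| = |A| + |B| - |A∩B| = 29 + 38 - 9 = 58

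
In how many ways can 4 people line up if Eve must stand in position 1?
Fix one position: (4-1)! = 6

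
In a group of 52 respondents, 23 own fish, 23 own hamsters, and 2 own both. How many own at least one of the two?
|A∪B| = |A| + |B| - |A∩B| = 23 + 23 - 2 = 44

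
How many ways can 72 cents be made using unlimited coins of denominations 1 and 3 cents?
Coefficient of x^72 in 1/(1-x^1) · 1/(1-x^3). Use j coins of 3 for j = 0..⌊72/3⌋ = 24, the rest in 1s: 24 + 1 = 25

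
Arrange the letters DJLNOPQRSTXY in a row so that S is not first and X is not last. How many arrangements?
By inclusion-exclusion: 12! - 2×(12-1)! + (12-2)! = 479001600 - 79833600 + 3628800 = 402796800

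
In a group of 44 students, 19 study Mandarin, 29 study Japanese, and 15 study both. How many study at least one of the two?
|A∪B| = |A| + |B| - |A∩B| = 19 + 29 - 15 = 33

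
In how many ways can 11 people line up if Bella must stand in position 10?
Fix one position: (11-1)! = 3628800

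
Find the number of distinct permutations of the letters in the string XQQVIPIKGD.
10! / (1! × 1! × 1! × 2! × 1! × 1! × 1! × 2!) = 907200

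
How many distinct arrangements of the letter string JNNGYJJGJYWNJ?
13! / (5! × 1! × 2! × 2! × 3!) = 2162160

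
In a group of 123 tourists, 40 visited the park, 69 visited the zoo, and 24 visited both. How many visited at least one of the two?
|A∪B| = |A| + |B| - |A∩B| = 40 + 69 - 24 = 85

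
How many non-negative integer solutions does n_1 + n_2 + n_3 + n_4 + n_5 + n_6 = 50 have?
C(50+6-1, 6-1) = C(55, 5) = 3478761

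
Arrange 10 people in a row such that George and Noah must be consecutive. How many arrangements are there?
Treat the 2 as one block: (10-2+1)! × 2! = 362880 × 2 = 725760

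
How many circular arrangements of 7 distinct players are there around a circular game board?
Circular: fix one position, arrange the rest. (7-1)! = 720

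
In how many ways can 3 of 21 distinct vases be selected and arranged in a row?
P(21,3) = 21!/(21-3)! = 7980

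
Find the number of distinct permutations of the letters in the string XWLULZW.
7! / (1! × 2! × 2! × 1! × 1!) = 1260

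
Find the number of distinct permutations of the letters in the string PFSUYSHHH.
9! / (3! × 1! × 1! × 1! × 2! × 1!) = 30240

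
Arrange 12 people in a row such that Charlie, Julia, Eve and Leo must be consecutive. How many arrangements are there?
Treat the 4 as one block: (12-4+1)! × 4! = 362880 × 24 = 8709120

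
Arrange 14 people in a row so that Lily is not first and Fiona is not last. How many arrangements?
By inclusion-exclusion: 14! - 2×(14-1)! + (14-2)! = 87178291200 - 12454041600 + 479001600 = 75203251200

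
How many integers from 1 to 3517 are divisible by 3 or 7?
⌊3517/3⌋ + ⌊3517/7⌋ - ⌊3517/21⌋ = 1172 + 502 - 167 = 1507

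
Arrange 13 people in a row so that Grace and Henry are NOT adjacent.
Total - adjacent = 13! - (13-1)!×2 = 6227020800 - 958003200 = 5269017600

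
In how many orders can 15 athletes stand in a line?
15! = 1307674368000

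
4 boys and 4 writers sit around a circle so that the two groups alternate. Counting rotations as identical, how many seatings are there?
Fix one of the boys: (4-1)! ways for the remaining boys, × 4! ways for the writers = 6 × 24 = 144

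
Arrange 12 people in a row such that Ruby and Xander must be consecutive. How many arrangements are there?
Treat the 2 as one block: (12-2+1)! × 2! = 39916800 × 2 = 79833600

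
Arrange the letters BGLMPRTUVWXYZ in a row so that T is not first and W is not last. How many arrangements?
By inclusion-exclusion: 13! - 2×(13-1)! + (13-2)! = 6227020800 - 958003200 + 39916800 = 5308934400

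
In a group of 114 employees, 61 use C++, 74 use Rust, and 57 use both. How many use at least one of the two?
|A∪B| = |A| + |B| - |A∩B| = 61 + 74 - 57 = 78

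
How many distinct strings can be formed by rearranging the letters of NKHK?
4! / (1! × 2! × 1!) = 12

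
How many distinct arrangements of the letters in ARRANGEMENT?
11! / (2! × 2! × 2! × 1! × 2! × 1! × 1!) = 2494800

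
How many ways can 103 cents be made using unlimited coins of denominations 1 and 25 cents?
Coefficient of x^103 in 1/(1-x^1) · 1/(1-x^25). Use j coins of 25 for j = 0..⌊103/25⌋ = 4, the rest in 1s: 4 + 1 = 5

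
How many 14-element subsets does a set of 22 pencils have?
C(22,14) = 22!/(14!×8!) = 319770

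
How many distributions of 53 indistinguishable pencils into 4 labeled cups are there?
C(53+4-1, 4-1) = C(56, 3) = 27720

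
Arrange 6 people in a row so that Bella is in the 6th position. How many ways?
Fix one position: (6-1)! = 120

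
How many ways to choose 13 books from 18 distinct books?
C(18,13) = 18!/(13!×5!) = 8568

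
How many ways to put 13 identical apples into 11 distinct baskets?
C(13+11-1, 11-1) = C(23, 10) = 1144066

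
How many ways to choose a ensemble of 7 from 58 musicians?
C(58,7) = 58!/(7!×51!) = 300674088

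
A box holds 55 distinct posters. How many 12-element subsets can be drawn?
C(55,12) = 55!/(12!×43!) = 438729741450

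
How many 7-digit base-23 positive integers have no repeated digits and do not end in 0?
Last digit: 22 nonzero choices. First digit: 21 (nonzero, ≠last). Middle 5: P(21,5) = 2441880. Total = 1128148560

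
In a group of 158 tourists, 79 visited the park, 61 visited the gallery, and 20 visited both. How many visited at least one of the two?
|A∪B| = |A| + |B| - |A∩B| = 79 + 61 - 20 = 120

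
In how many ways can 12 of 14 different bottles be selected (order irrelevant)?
C(14,12) = 14!/(12!×2!) = 91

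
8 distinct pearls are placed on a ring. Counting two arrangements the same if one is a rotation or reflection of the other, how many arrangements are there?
(8-1)!/2 = 5040/2 = 2520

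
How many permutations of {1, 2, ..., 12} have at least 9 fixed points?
Exactly j fixed points: C(12,j)·!(12-j); sum over j ≥ 9 (derangement numbers via !m = (m-1)·(!(m-1) + !(m-2)): !0..!3 = 1, 0, 1, 2). Σ_{j=9}^{12} C(12,j)·!(12-j) = C(12,9)·!3 + C(12,10)·!2 + C(12,11)·!1 + C(12,12)·!0 = 220·2 + 66·1 + 12·0 + 1·1 = 507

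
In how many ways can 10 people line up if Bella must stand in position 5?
Fix one position: (10-1)! = 362880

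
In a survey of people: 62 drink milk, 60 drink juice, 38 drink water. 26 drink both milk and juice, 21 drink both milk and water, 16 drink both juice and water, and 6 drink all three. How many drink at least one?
|A∪B∪C| = 62+60+38-26-21-16+6 = 103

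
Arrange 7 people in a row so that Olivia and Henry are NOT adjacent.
Total - adjacent = 7! - (7-1)!×2 = 5040 - 1440 = 3600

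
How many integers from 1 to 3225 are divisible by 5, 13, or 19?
⌊3225/5⌋+⌊3225/13⌋+⌊3225/19⌋ - ⌊3225/65⌋-⌊3225/95⌋-⌊3225/247⌋ + ⌊3225/1235⌋ = 645+248+169 - 49-33-13 + 2 = 969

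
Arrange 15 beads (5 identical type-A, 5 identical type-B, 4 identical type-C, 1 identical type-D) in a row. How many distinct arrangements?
15! / (5! × 5! × 4! × 1!) = 3783780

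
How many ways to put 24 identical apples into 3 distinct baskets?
C(24+3-1, 3-1) = C(26, 2) = 325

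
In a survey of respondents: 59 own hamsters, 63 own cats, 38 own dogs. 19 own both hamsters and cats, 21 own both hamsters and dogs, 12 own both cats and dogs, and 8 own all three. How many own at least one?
|A∪B∪C| = 59+63+38-19-21-12+8 = 116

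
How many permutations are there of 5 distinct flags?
5! = 120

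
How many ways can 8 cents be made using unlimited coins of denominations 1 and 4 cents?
Coefficient of x^8 in 1/(1-x^1) · 1/(1-x^4). Use j coins of 4 for j = 0..⌊8/4⌋ = 2, the rest in 1s: 2 + 1 = 3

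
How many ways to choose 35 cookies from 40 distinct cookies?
C(40,35) = 40!/(35!×5!) = 658008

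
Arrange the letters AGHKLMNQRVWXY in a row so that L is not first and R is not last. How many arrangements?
By inclusion-exclusion: 13! - 2×(13-1)! + (13-2)! = 6227020800 - 958003200 + 39916800 = 5308934400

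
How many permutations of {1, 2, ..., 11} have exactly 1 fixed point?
Choose the 1 fixed point C(11,1) = 11, derange the rest: !10 = Σ_{j=0}^{10} (-1)^j·10!/j! = 3628800 - 3628800 + 1814400 - 604800 + 151200 - 30240 + 5040 - 720 + 90 - 10 + 1 = 1334961. Product = 11 × 1334961 = 14684571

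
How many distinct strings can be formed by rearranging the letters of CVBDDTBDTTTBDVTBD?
17! / (4! × 2! × 1! × 5! × 5!) = 514594080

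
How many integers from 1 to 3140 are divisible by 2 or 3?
⌊3140/2⌋ + ⌊3140/3⌋ - ⌊3140/6⌋ = 1570 + 1046 - 523 = 2093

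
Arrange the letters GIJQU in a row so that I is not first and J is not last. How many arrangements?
By inclusion-exclusion: 5! - 2×(5-1)! + (5-2)! = 120 - 48 + 6 = 78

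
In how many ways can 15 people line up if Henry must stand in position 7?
Fix one position: (15-1)! = 87178291200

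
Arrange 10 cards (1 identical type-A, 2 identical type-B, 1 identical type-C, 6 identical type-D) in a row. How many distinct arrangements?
10! / (1! × 2! × 1! × 6!) = 2520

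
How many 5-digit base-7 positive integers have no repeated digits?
First digit: 6 choices (nonzero). Then descending: 6 × 6 × 5 × 4 × 3 = 2160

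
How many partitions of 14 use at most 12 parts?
By conjugation, equals partitions of 14 into parts ≤ 12. Let r_j(i) = number of partitions of i into parts ≤ j, for i = 0..14. r_1(i) = 1 for all i; r_j(i) = r_{j-1}(i) + r_j(i-j). Rows j = 2..12: ≤2: 1 1 2 2 3 3 4 4 5 5 6 6 7 7 8; ≤3: 1 1 2 3 4 5 7 8 10 12 14 16 19 21 24; ≤4: 1 1 2 3 5 6 9 11 15 18 23 27 34 39 47; ≤5: 1 1 2 3 5 7 10 13 18 23 30 37 47 57 70; ≤6: 1 1 2 3 5 7 11 14 20 26 35 44 58 71 90; ≤7: 1 1 2 3 5 7 11 15 21 28 38 49 65 82 105; ≤8: 1 1 2 3 5 7 11 15 22 29 40 52 70 89 116; ≤9: 1 1 2 3 5 7 11 15 22 30 41 54 73 94 123; ≤10: 1 1 2 3 5 7 11 15 22 30 42 55 75 97 128; ≤11: 1 1 2 3 5 7 11 15 22 30 42 56 76 99 131; ≤12: 1 1 2 3 5 7 11 15 22 30 42 56 77 100 133. r_12(14) = 133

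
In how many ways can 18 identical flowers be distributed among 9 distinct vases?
C(18+9-1, 9-1) = C(26, 8) = 1562275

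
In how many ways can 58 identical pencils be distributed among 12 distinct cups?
C(58+12-1, 12-1) = C(69, 11) = 1823810410032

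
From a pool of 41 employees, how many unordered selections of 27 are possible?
C(41,27) = 41!/(27!×14!) = 35240152720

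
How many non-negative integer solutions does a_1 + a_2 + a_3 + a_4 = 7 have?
C(7+4-1, 4-1) = C(10, 3) = 120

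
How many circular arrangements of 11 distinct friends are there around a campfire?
Circular: fix one position, arrange the rest. (11-1)! = 3628800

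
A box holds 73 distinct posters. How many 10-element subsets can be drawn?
C(73,10) = 73!/(10!×63!) = 621324937376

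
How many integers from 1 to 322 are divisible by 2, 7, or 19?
⌊322/2⌋+⌊322/7⌋+⌊322/19⌋ - ⌊322/14⌋-⌊322/38⌋-⌊322/133⌋ + ⌊322/266⌋ = 161+46+16 - 23-8-2 + 1 = 191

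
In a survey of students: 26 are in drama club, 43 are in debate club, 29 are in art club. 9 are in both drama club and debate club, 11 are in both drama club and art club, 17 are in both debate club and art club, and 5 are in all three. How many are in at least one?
|A∪B∪C| = 26+43+29-9-11-17+5 = 66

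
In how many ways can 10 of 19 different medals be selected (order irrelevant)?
C(19,10) = 19!/(10!×9!) = 92378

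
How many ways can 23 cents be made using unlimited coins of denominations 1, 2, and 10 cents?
Coefficient of x^23 in 1/(1-x^1) · 1/(1-x^2) · 1/(1-x^10). Case on j = number of 10-cent coins (j = 0..2); remainder r = 23 - 10j is made from {1,2} in ⌊r/2⌋+1 ways. r = 23, 13, 3 → 12 + 7 + 2 = 21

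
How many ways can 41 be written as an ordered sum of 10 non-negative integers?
C(41+10-1, 10-1) = C(50, 9) = 2505433700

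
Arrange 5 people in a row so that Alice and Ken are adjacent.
Treat as block: (5-1)! × 2! = 24 × 2 = 48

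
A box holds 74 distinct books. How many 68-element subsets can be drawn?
C(74,68) = 74!/(68!×6!) = 185250786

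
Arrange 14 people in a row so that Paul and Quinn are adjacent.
Treat as block: (14-1)! × 2! = 6227020800 × 2 = 12454041600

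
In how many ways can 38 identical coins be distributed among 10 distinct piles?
C(38+10-1, 10-1) = C(47, 9) = 1362649145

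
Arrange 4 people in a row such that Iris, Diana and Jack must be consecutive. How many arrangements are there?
Treat the 3 as one block: (4-3+1)! × 3! = 2 × 6 = 12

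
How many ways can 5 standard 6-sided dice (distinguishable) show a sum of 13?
Coefficient of x^13 in (x + x² + ... + x^6)^5. By inclusion-exclusion on dice exceeding 6: Σ_j (-1)^j C(5,j)·C(13-1-6j, 4) = C(5,0)·C(12,4) - C(5,1)·C(6,4) = 1·495 - 5·15 = 420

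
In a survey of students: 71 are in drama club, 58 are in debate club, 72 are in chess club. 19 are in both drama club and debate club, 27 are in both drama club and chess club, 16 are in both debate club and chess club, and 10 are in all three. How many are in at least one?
|A∪B∪C| = 71+58+72-19-27-16+10 = 149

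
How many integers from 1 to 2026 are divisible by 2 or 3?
⌊2026/2⌋ + ⌊2026/3⌋ - ⌊2026/6⌋ = 1013 + 675 - 337 = 1351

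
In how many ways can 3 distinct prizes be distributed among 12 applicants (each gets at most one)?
P(12,3) = 12!/(12-3)! = 1320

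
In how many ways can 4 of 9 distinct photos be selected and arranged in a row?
P(9,4) = 9!/(9-4)! = 3024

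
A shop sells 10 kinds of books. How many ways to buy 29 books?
C(29+10-1, 10-1) = C(38, 9) = 163011640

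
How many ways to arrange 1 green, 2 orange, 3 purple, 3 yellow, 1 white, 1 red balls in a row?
11! / (1! × 2! × 3! × 3! × 1! × 1!) = 554400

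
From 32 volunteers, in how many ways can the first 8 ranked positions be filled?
P(32,8) = 32!/(32-8)! = 424097856000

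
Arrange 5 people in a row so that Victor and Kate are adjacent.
Treat as block: (5-1)! × 2! = 24 × 2 = 48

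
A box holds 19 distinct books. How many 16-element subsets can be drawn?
C(19,16) = 19!/(16!×3!) = 969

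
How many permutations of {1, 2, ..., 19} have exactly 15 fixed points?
Choose the 15 fixed points C(19,15) = 3876, derange the rest: !4 = Σ_{j=0}^{4} (-1)^j·4!/j! = 24 - 24 + 12 - 4 + 1 = 9. Product = 3876 × 9 = 34884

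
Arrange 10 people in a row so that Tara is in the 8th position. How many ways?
Fix one position: (10-1)! = 362880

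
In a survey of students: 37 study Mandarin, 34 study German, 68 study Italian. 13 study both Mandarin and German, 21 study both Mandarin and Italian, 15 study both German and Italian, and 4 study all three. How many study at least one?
|A∪B∪C| = 37+34+68-13-21-15+4 = 94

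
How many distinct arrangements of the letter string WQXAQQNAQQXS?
12! / (1! × 1! × 2! × 5! × 2! × 1!) = 997920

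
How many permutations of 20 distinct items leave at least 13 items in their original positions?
Exactly j fixed points: C(20,j)·!(20-j); sum over j ≥ 13 (derangement numbers via !m = (m-1)·(!(m-1) + !(m-2)): !0..!7 = 1, 0, 1, 2, 9, 44, 265, 1854). Σ_{j=13}^{20} C(20,j)·!(20-j) = C(20,13)·!7 + C(20,14)·!6 + C(20,15)·!5 + C(20,16)·!4 + C(20,17)·!3 + C(20,18)·!2 + C(20,19)·!1 + C(20,20)·!0 = 77520·1854 + 38760·265 + 15504·44 + 4845·9 + 1140·2 + 190·1 + 20·0 + 1·1 = 154721732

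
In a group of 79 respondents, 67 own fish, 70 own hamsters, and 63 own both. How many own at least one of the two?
|A∪B| = |A| + |B| - |A∩B| = 67 + 70 - 63 = 74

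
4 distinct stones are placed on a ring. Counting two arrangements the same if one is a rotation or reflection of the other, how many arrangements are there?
(4-1)!/2 = 6/2 = 3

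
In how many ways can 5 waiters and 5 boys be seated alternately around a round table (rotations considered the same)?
Fix one of the waiters: (5-1)! ways for the remaining waiters, × 5! ways for the boys = 24 × 120 = 2880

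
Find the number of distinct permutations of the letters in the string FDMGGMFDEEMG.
12! / (2! × 3! × 2! × 3! × 2!) = 1663200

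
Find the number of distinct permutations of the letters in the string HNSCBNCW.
8! / (1! × 1! × 1! × 1! × 2! × 2!) = 10080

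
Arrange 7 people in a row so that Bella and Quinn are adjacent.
Treat as block: (7-1)! × 2! = 720 × 2 = 1440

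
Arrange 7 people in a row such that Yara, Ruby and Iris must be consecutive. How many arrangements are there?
Treat the 3 as one block: (7-3+1)! × 3! = 120 × 6 = 720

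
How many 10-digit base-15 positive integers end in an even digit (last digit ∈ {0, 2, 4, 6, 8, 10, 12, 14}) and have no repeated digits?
Last∈{0,2,4,6,8,10,12,14}. Last=0: 726485760. Last nonzero: 7×13×P(13,8) = 4722157440. Total = 5448643200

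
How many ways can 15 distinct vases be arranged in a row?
15! = 1307674368000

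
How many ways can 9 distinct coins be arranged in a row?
9! = 362880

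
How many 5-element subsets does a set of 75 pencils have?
C(75,5) = 75!/(5!×70!) = 17259390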